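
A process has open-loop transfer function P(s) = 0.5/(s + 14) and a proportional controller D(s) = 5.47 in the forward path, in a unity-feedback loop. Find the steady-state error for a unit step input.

The loop is type 0. Static position error constant K_pos = D(0)·P(0) = 5.47·0.03571 = 0.1954.
Steady-state error to a unit step: e_ss = 1/(1+K_pos) = 1/1.195 = 0.837.

0.837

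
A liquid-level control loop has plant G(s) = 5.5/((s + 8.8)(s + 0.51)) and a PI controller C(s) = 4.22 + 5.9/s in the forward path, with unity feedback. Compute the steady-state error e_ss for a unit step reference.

The open loop C(s)G(s) has a pole at the origin (type 1), so the static position error constant is infinite and e_ss = 1/(1+∞) = 0.

0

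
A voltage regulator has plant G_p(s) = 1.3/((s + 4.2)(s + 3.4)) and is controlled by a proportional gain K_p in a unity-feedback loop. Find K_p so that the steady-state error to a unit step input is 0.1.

K_p = 98.9

Steady-state error for a unit step on this type-0 loop is 1/(1 + K_p·G_p(0)).
G_p(0) = 0.09104. Require 1/(1 + K_p·0.09104) = 0.1, so 1 + 0.09104·K_p = 10.
K_p = (10 − 1)/0.09104 = 98.9.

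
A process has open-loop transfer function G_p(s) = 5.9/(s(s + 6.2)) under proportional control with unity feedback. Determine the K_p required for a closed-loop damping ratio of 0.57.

K_p = 5.01

Closed-loop characteristic equation: s² + 6.2s + K_p·5.9 = 0.
So ω_n = √(5.9K_p) and 2ζω_n = 6.2, giving ζ = 6.2/(2√(5.9K_p)).
Setting ζ = 0.57: √(5.9K_p) = 6.2/(2·0.57) = 5.439, so K_p = 29.58/5.9 = 5.01.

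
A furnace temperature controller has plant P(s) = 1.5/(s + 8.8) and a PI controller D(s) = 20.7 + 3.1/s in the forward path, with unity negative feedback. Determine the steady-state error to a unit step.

0

The open loop D(s)P(s) has a pole at the origin (type 1), so the static position error constant is infinite and e_ss = 1/(1+∞) = 0.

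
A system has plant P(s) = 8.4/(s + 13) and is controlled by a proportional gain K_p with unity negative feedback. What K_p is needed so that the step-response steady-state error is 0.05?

Steady-state error for a unit step on this type-0 loop is 1/(1 + K_p·P(0)).
P(0) = 0.6462. Require 1/(1 + K_p·0.6462) = 0.05, so 1 + 0.6462·K_p = 20.
K_p = (20 − 1)/0.6462 = 29.4.

K_p = 29.4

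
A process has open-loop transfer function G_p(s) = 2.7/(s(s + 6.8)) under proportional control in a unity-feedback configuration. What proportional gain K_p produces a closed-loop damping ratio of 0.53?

K_p = 15.2

Closed-loop characteristic equation: s² + 6.8s + K_p·2.7 = 0.
So ω_n = √(2.7K_p) and 2ζω_n = 6.8, giving ζ = 6.8/(2√(2.7K_p)).
Setting ζ = 0.53: √(2.7K_p) = 6.8/(2·0.53) = 6.415, so K_p = 41.15/2.7 = 15.2.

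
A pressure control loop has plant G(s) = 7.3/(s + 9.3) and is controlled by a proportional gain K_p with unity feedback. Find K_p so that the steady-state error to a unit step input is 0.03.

K_p = 41.2

Steady-state error for a unit step on this type-0 loop is 1/(1 + K_p·G(0)).
G(0) = 0.7849. Require 1/(1 + K_p·0.7849) = 0.03, so 1 + 0.7849·K_p = 33.33.
K_p = (33.33 − 1)/0.7849 = 41.2.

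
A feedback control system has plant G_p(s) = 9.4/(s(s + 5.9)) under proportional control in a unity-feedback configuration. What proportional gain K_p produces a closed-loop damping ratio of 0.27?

K_p = 12.7

Closed-loop characteristic equation: s² + 5.9s + K_p·9.4 = 0.
So ω_n = √(9.4K_p) and 2ζω_n = 5.9, giving ζ = 5.9/(2√(9.4K_p)).
Setting ζ = 0.27: √(9.4K_p) = 5.9/(2·0.27) = 10.93, so K_p = 119.4/9.4 = 12.7.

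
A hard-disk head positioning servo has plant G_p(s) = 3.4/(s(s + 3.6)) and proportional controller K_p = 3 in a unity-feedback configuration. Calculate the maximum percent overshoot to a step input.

From 1 + K_pG_p(s) = 0: s² + 3.6s + 10.2 = 0 ⇒ ω_n = 3.194, ζ = 0.5636.
%OS = 100·exp(−πζ/√(1−ζ²)) = 100·exp(−π·0.5636/√0.6824) = 11.7%.

11.7%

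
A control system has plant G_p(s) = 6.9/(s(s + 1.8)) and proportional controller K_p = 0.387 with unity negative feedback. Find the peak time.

The closed-loop denominator s² + 1.8s + 2.67 gives ω_n = √2.67 = 1.634 and ζ = 1.8/(2ω_n) = 0.5508.
Damped frequency ω_d = ω_n√(1−ζ²) = 1.364 rad/s, so peak time T_p = π/ω_d = 2.3 s.

T_p = 2.3 s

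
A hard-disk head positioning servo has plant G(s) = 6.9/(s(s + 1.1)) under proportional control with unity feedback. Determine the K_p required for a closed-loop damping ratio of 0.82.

K_p = 0.0652

Closed-loop characteristic equation: s² + 1.1s + K_p·6.9 = 0.
So ω_n = √(6.9K_p) and 2ζω_n = 1.1, giving ζ = 1.1/(2√(6.9K_p)).
Setting ζ = 0.82: √(6.9K_p) = 1.1/(2·0.82) = 0.6707, so K_p = 0.4499/6.9 = 0.0652.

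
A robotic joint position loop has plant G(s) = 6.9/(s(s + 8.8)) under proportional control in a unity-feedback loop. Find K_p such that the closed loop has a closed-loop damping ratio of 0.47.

Closed-loop characteristic equation: s² + 8.8s + K_p·6.9 = 0.
So ω_n = √(6.9K_p) and 2ζω_n = 8.8, giving ζ = 8.8/(2√(6.9K_p)).
Setting ζ = 0.47: √(6.9K_p) = 8.8/(2·0.47) = 9.362, so K_p = 87.64/6.9 = 12.7.

K_p = 12.7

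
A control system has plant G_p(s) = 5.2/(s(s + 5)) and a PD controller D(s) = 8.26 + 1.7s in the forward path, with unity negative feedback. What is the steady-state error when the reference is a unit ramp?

The loop has one pole at the origin (type 1). Velocity error constant K_v = lim_{s→0} s·D(s)G_p(s) = 8.26·5.2/5 = 8.59.
Steady-state error to a unit ramp: e_ss = 1/K_v = 0.116.

0.116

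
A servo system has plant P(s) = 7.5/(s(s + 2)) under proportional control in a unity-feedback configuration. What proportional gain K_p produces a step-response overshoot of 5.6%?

From %OS = 100·exp(−πζ/√(1−ζ²)) = 5.6%, ζ = −ln(0.056)/√(π²+ln²(0.056)) = 0.6761.
Characteristic equation s² + 2s + 7.5K_p = 0 gives ζ = 2/(2√(7.5K_p)).
Setting ζ = 0.6761: √(7.5K_p) = 2/(2·0.6761) = 1.479, so K_p = 2.188/7.5 = 0.292.

K_p = 0.292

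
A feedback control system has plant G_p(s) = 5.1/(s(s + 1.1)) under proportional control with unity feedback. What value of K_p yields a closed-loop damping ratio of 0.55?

K_p = 0.196

Closed-loop characteristic equation: s² + 1.1s + K_p·5.1 = 0.
So ω_n = √(5.1K_p) and 2ζω_n = 1.1, giving ζ = 1.1/(2√(5.1K_p)).
Setting ζ = 0.55: √(5.1K_p) = 1.1/(2·0.55) = 1, so K_p = 1/5.1 = 0.196.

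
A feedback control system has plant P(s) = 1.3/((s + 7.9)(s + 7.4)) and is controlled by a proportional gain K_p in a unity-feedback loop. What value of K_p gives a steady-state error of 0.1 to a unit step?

K_p = 405

Steady-state error for a unit step on this type-0 loop is 1/(1 + K_p·P(0)).
P(0) = 0.02224. Require 1/(1 + K_p·0.02224) = 0.1, so 1 + 0.02224·K_p = 10.
K_p = (10 − 1)/0.02224 = 405.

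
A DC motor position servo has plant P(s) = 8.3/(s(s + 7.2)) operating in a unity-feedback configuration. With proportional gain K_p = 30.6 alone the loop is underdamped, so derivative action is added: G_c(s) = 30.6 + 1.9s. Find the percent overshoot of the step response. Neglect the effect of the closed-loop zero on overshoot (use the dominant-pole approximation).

3.82%

Forward path: (30.6 + 1.9s)·8.3/(s(s+7.2)). The closed-loop characteristic equation is s² + (7.2 + 8.3·1.9)s + 8.3·30.6 = 0.
That is s² + 22.97s + 254 = 0, so ω_n = 15.94 rad/s and ζ = 22.97/(2·15.94) = 0.7207.
%OS = 100·exp(−πζ/√(1−ζ²)) = 3.82%.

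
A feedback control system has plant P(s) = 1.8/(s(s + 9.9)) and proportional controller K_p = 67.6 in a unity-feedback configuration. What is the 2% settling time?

T_s ≈ 0.808 s

Closed-loop characteristic equation: s² + 9.9s + 121.7 = 0, so ω_n = 11.03 rad/s and ζ = 9.9/(2·11.03) = 0.4487.
2% settling time T_s ≈ 4/(ζω_n) = 4/4.95 = 0.808 s.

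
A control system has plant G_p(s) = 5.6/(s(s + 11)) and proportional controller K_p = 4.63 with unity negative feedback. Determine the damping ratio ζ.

ζ = 1.08

1 + K_p·G_p(s) = 0 gives s² + 11s + 25.93 = 0.
So ω_n² = 25.93 ⇒ ω_n = 5.092 rad/s, and ζ = 11/(2ω_n) = 1.08.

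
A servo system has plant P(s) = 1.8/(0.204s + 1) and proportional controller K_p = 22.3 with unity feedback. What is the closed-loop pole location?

s = -201.7

Closed loop: T(s) = K_p·P/(1+K_p·P) = 40.14/(0.204s + 1 + 40.14), with pole at s = −(1 + 40.14)/0.204 = −201.7.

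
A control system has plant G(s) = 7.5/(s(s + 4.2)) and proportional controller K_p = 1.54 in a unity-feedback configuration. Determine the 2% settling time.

The closed-loop denominator s² + 4.2s + 11.55 gives ω_n = √11.55 = 3.399 and ζ = 4.2/(2ω_n) = 0.6179.
2% settling time T_s ≈ 4/(ζω_n) = 4/2.1 = 1.9 s.

T_s ≈ 1.9 s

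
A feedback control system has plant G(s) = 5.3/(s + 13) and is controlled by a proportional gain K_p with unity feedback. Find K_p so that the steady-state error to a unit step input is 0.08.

The loop is type 0, so e_ss(step) = 1/(1 + K_pos) with K_pos = K_p·G(0).
G(0) = 0.4077. Require 1/(1 + K_p·0.4077) = 0.08, so 1 + 0.4077·K_p = 12.5.
K_p = (12.5 − 1)/0.4077 = 28.2.

K_p = 28.2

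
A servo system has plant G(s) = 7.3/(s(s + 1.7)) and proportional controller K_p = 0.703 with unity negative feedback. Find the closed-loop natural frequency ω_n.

1 + K_p·G(s) = 0 gives s² + 1.7s + 5.132 = 0.
So ω_n² = 5.132 ⇒ ω_n = 2.265 rad/s, and ζ = 1.7/(2ω_n) = 0.375.

ω_n = 2.27 rad/s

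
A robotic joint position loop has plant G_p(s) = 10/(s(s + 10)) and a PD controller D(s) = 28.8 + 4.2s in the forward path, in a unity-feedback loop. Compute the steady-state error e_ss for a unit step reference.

The open loop D(s)G_p(s) has a pole at the origin (type 1), so the static position error constant is infinite and e_ss = 1/(1+∞) = 0.

0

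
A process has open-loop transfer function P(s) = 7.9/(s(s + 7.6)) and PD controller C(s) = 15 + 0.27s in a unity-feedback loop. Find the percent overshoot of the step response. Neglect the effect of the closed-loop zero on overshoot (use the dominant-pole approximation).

20.8%

Forward path: (15 + 0.27s)·7.9/(s(s+7.6)). The closed-loop characteristic equation is s² + (7.6 + 7.9·0.27)s + 7.9·15 = 0.
That is s² + 9.733s + 118.5 = 0, so ω_n = 10.89 rad/s and ζ = 9.733/(2·10.89) = 0.4471.
%OS = 100·exp(−πζ/√(1−ζ²)) = 20.8%.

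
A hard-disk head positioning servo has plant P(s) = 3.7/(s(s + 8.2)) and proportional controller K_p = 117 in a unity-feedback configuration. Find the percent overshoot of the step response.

53.2%

From 1 + K_pP(s) = 0: s² + 8.2s + 432.9 = 0 ⇒ ω_n = 20.81, ζ = 0.1971.
%OS = 100·exp(−πζ/√(1−ζ²)) = 100·exp(−π·0.1971/√0.9612) = 53.2%.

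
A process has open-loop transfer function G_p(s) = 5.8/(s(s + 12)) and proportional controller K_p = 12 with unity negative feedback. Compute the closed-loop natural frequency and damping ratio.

1 + K_p·G_p(s) = 0 gives s² + 12s + 69.6 = 0.
Matching s² + 2ζω_n s + ω_n²: ω_n = √69.6 = 8.343 rad/s and 2ζω_n = 12, so ζ = 12/(2·8.343) = 0.719.

ω_n = 8.34 rad/s, ζ = 0.719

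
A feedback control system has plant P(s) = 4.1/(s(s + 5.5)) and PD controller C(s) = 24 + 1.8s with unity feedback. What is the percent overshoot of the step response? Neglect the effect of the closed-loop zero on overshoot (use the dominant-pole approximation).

Forward path: (24 + 1.8s)·4.1/(s(s+5.5)). The closed-loop characteristic equation is s² + (5.5 + 4.1·1.8)s + 4.1·24 = 0.
That is s² + 12.88s + 98.4 = 0, so ω_n = 9.92 rad/s and ζ = 12.88/(2·9.92) = 0.6492.
%OS = 100·exp(−πζ/√(1−ζ²)) = 6.85%.

6.85%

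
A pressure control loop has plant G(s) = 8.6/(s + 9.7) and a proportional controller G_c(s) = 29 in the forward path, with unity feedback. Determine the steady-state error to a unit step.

0.0374

The loop is type 0. Static position error constant K_pos = G_c(0)·G(0) = 29·0.8866 = 25.71.
Steady-state error to a unit step: e_ss = 1/(1+K_pos) = 1/26.71 = 0.0374.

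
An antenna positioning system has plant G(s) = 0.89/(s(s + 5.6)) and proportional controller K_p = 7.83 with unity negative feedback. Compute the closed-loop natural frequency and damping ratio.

ω_n = 2.64 rad/s, ζ = 1.06

With unity feedback the closed-loop characteristic equation is s² + 5.6s + 7.83·0.89 = s² + 5.6s + 6.969 = 0.
Matching s² + 2ζω_n s + ω_n²: ω_n = √6.969 = 2.64 rad/s and 2ζω_n = 5.6, so ζ = 5.6/(2·2.64) = 1.06.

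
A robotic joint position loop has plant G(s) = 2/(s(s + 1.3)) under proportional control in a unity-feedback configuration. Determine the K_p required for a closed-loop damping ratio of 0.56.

Closed-loop characteristic equation: s² + 1.3s + K_p·2 = 0.
So ω_n = √(2K_p) and 2ζω_n = 1.3, giving ζ = 1.3/(2√(2K_p)).
Setting ζ = 0.56: √(2K_p) = 1.3/(2·0.56) = 1.161, so K_p = 1.347/2 = 0.674.

K_p = 0.674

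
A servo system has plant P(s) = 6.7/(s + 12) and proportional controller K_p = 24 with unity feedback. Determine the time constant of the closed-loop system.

Closed-loop transfer function: T(s) = K_p·P(s)/(1 + K_p·P(s)) = 160.8/(s + 12 + 160.8) = 160.8/(s + 172.8).
Time constant τ = 1/172.8 = 0.00579 s.

τ = 0.00579 s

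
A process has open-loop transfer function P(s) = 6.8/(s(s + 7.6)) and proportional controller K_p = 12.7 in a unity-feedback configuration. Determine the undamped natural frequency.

ω_n = 9.29 rad/s

1 + K_p·P(s) = 0 gives s² + 7.6s + 86.36 = 0.
Matching s² + 2ζω_n s + ω_n²: ω_n = √86.36 = 9.293 rad/s and 2ζω_n = 7.6, so ζ = 7.6/(2·9.293) = 0.409.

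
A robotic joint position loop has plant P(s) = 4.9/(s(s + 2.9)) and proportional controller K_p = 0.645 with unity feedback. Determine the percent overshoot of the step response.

1.19%

Closed-loop characteristic equation: s² + 2.9s + 3.161 = 0, so ω_n = 1.778 rad/s and ζ = 2.9/(2·1.778) = 0.8156.
%OS = 100·exp(−πζ/√(1−ζ²)) = 100·exp(−π·0.8156/√0.3348) = 1.19%.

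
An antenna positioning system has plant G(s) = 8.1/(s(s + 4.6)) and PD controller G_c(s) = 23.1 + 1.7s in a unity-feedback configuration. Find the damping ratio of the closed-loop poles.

Forward path: (23.1 + 1.7s)·8.1/(s(s+4.6)). The closed-loop characteristic equation is s² + (4.6 + 8.1·1.7)s + 8.1·23.1 = 0.
That is s² + 18.37s + 187.1 = 0, so ω_n = 13.68 rad/s and ζ = 18.37/(2·13.68) = 0.6715.

ζ = 0.671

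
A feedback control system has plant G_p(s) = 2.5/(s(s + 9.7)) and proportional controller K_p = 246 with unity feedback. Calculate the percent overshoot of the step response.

Closed-loop characteristic equation: s² + 9.7s + 615 = 0, so ω_n = 24.8 rad/s and ζ = 9.7/(2·24.8) = 0.1956.
%OS = 100·exp(−πζ/√(1−ζ²)) = 100·exp(−π·0.1956/√0.9618) = 53.4%.

53.4%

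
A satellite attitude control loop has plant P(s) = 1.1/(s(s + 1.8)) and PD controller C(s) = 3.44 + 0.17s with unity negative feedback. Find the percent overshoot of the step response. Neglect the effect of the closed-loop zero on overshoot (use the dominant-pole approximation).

Forward path: (3.44 + 0.17s)·1.1/(s(s+1.8)). The closed-loop characteristic equation is s² + (1.8 + 1.1·0.17)s + 1.1·3.44 = 0.
That is s² + 1.987s + 3.784 = 0, so ω_n = 1.945 rad/s and ζ = 1.987/(2·1.945) = 0.5107.
%OS = 100·exp(−πζ/√(1−ζ²)) = 15.5%.

15.5%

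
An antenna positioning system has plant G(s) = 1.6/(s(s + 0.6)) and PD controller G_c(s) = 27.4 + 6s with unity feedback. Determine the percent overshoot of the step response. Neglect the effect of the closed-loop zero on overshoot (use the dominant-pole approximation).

Forward path: (27.4 + 6s)·1.6/(s(s+0.6)). The closed-loop characteristic equation is s² + (0.6 + 1.6·6)s + 1.6·27.4 = 0.
That is s² + 10.2s + 43.84 = 0, so ω_n = 6.621 rad/s and ζ = 10.2/(2·6.621) = 0.7703.
%OS = 100·exp(−πζ/√(1−ζ²)) = 2.25%.

2.25%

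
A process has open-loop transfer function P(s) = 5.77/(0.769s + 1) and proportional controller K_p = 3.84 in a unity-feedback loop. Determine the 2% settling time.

T_s ≈ 0.133 s

Closed loop: T(s) = K_p·P/(1+K_p·P) = 22.16/(0.769s + 1 + 22.16), with pole at s = −(1 + 22.16)/0.769 = −30.11.
τ = 1/30.11 = 0.03321 s, so 2% settling time ≈ 4τ = 0.133 s.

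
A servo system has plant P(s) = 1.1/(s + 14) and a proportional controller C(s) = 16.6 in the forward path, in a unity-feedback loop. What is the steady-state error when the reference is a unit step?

The loop is type 0. Static position error constant K_pos = C(0)·P(0) = 16.6·0.07857 = 1.304.
Steady-state error to a unit step: e_ss = 1/(1+K_pos) = 1/2.304 = 0.434.

0.434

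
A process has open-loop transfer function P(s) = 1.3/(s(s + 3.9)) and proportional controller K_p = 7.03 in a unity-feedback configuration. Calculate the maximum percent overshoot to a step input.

7.05%

Closed-loop characteristic equation: s² + 3.9s + 9.139 = 0, so ω_n = 3.023 rad/s and ζ = 3.9/(2·3.023) = 0.645.
%OS = 100·exp(−πζ/√(1−ζ²)) = 100·exp(−π·0.645/√0.5839) = 7.05%.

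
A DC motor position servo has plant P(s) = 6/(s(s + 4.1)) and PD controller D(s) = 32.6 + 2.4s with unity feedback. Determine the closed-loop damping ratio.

Forward path: (32.6 + 2.4s)·6/(s(s+4.1)). The closed-loop characteristic equation is s² + (4.1 + 6·2.4)s + 6·32.6 = 0.
That is s² + 18.5s + 195.6 = 0, so ω_n = 13.99 rad/s and ζ = 18.5/(2·13.99) = 0.6614.

ζ = 0.661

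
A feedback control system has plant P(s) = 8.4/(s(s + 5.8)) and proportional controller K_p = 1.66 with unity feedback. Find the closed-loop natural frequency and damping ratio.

With unity feedback the closed-loop characteristic equation is s² + 5.8s + 1.66·8.4 = s² + 5.8s + 13.94 = 0.
Matching s² + 2ζω_n s + ω_n²: ω_n = √13.94 = 3.734 rad/s and 2ζω_n = 5.8, so ζ = 5.8/(2·3.734) = 0.777.

ω_n = 3.73 rad/s, ζ = 0.777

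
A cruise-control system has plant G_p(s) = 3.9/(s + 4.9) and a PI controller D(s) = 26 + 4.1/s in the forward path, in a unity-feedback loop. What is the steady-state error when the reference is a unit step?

0

The open loop D(s)G_p(s) has a pole at the origin (type 1), so the static position error constant is infinite and e_ss = 1/(1+∞) = 0.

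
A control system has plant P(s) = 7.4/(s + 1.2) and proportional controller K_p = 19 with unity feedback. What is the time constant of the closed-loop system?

Closed-loop transfer function: T(s) = K_p·P(s)/(1 + K_p·P(s)) = 140.6/(s + 1.2 + 140.6) = 140.6/(s + 141.8).
Time constant τ = 1/141.8 = 0.00705 s.

τ = 0.00705 s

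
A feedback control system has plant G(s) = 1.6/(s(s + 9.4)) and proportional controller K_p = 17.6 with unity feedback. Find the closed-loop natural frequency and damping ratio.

ω_n = 5.31 rad/s, ζ = 0.886

The closed-loop denominator is s(s+9.4) + 17.6·1.6 = s² + 9.4s + 28.16.
Matching s² + 2ζω_n s + ω_n²: ω_n = √28.16 = 5.307 rad/s and 2ζω_n = 9.4, so ζ = 9.4/(2·5.307) = 0.886.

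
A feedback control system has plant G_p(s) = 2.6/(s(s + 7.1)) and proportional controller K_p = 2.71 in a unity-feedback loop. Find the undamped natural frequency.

ω_n = 2.65 rad/s

The closed-loop denominator is s(s+7.1) + 2.71·2.6 = s² + 7.1s + 7.046.
Matching s² + 2ζω_n s + ω_n²: ω_n = √7.046 = 2.654 rad/s and 2ζω_n = 7.1, so ζ = 7.1/(2·2.654) = 1.34.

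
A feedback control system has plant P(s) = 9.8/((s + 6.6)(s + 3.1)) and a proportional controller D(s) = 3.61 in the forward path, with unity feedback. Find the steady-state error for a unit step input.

0.366

The loop is type 0. Static position error constant K_pos = D(0)·P(0) = 3.61·0.479 = 1.729.
Steady-state error to a unit step: e_ss = 1/(1+K_pos) = 1/2.729 = 0.366.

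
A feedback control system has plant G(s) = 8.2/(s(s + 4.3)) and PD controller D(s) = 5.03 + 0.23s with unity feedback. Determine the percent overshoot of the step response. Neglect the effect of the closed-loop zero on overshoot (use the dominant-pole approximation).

Forward path: (5.03 + 0.23s)·8.2/(s(s+4.3)). The closed-loop characteristic equation is s² + (4.3 + 8.2·0.23)s + 8.2·5.03 = 0.
That is s² + 6.186s + 41.25 = 0, so ω_n = 6.422 rad/s and ζ = 6.186/(2·6.422) = 0.4816.
%OS = 100·exp(−πζ/√(1−ζ²)) = 17.8%.

17.8%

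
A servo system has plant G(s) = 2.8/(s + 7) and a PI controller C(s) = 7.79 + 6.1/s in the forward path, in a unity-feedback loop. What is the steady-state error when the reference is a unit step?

The open loop C(s)G(s) has a pole at the origin (type 1), so the static position error constant is infinite and e_ss = 1/(1+∞) = 0.

0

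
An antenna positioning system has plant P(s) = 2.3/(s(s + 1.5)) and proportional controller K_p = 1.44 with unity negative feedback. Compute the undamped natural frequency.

1 + K_p·P(s) = 0 gives s² + 1.5s + 3.312 = 0.
Matching s² + 2ζω_n s + ω_n²: ω_n = √3.312 = 1.82 rad/s and 2ζω_n = 1.5, so ζ = 1.5/(2·1.82) = 0.412.

ω_n = 1.82 rad/s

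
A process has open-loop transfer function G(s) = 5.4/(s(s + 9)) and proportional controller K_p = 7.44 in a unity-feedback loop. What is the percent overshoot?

From 1 + K_pG(s) = 0: s² + 9s + 40.18 = 0 ⇒ ω_n = 6.338, ζ = 0.71.
%OS = 100·exp(−πζ/√(1−ζ²)) = 100·exp(−π·0.71/√0.496) = 4.21%.

4.21%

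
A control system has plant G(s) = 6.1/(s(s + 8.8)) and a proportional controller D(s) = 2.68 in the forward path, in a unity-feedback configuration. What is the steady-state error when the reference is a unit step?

0

The open loop D(s)G(s) has a pole at the origin (type 1), so the static position error constant is infinite and e_ss = 1/(1+∞) = 0.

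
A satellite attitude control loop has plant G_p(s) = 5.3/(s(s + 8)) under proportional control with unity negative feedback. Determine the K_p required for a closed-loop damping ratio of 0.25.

Closed-loop characteristic equation: s² + 8s + K_p·5.3 = 0.
So ω_n = √(5.3K_p) and 2ζω_n = 8, giving ζ = 8/(2√(5.3K_p)).
Setting ζ = 0.25: √(5.3K_p) = 8/(2·0.25) = 16, so K_p = 256/5.3 = 48.3.

K_p = 48.3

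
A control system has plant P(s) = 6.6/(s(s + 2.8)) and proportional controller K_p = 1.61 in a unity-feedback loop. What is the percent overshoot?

Closed-loop characteristic equation: s² + 2.8s + 10.63 = 0, so ω_n = 3.26 rad/s and ζ = 2.8/(2·3.26) = 0.4295.
%OS = 100·exp(−πζ/√(1−ζ²)) = 100·exp(−π·0.4295/√0.8155) = 22.4%.

22.4%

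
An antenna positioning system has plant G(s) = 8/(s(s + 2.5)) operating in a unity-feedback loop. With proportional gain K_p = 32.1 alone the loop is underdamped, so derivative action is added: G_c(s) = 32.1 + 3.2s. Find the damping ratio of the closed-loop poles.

ζ = 0.877

Forward path: (32.1 + 3.2s)·8/(s(s+2.5)). The closed-loop characteristic equation is s² + (2.5 + 8·3.2)s + 8·32.1 = 0.
That is s² + 28.1s + 256.8 = 0, so ω_n = 16.02 rad/s and ζ = 28.1/(2·16.02) = 0.8768.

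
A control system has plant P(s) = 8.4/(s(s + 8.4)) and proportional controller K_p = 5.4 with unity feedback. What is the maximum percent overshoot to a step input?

The closed-loop denominator s² + 8.4s + 45.36 gives ω_n = √45.36 = 6.735 and ζ = 8.4/(2ω_n) = 0.6236.
%OS = 100·exp(−πζ/√(1−ζ²)) = 100·exp(−π·0.6236/√0.6111) = 8.16%.

8.16%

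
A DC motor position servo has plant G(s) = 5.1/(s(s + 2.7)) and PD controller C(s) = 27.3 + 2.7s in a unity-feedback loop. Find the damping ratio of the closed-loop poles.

Forward path: (27.3 + 2.7s)·5.1/(s(s+2.7)). The closed-loop characteristic equation is s² + (2.7 + 5.1·2.7)s + 5.1·27.3 = 0.
That is s² + 16.47s + 139.2 = 0, so ω_n = 11.8 rad/s and ζ = 16.47/(2·11.8) = 0.6979.

ζ = 0.698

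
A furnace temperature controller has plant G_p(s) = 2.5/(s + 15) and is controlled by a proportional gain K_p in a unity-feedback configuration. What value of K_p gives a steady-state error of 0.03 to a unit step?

K_p = 194

For a type-0 loop with proportional control, e_ss = 1/(1 + K_p·G_p(0)).
G_p(0) = 0.1667. Require 1/(1 + K_p·0.1667) = 0.03, so 1 + 0.1667·K_p = 33.33.
K_p = (33.33 − 1)/0.1667 = 194.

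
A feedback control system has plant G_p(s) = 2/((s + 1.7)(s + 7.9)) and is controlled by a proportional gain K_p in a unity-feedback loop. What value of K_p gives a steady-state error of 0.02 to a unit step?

For a type-0 loop with proportional control, e_ss = 1/(1 + K_p·G_p(0)).
G_p(0) = 0.1489. Require 1/(1 + K_p·0.1489) = 0.02, so 1 + 0.1489·K_p = 50.
K_p = (50 − 1)/0.1489 = 329.

K_p = 329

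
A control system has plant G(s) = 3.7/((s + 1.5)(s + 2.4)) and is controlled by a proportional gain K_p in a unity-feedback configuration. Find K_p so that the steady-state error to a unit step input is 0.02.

The loop is type 0, so e_ss(step) = 1/(1 + K_pos) with K_pos = K_p·G(0).
G(0) = 1.028. Require 1/(1 + K_p·1.028) = 0.02, so 1 + 1.028·K_p = 50.
K_p = (50 − 1)/1.028 = 47.7.

K_p = 47.7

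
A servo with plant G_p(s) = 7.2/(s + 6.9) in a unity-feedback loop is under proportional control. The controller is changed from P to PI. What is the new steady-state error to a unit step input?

0

Adding integral action puts a pole at s = 0 in the forward path, raising the system type to 1; a type-1 loop has zero steady-state error to a step.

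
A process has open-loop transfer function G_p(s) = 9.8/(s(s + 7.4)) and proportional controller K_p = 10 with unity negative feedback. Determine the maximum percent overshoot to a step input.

The closed-loop denominator s² + 7.4s + 98 gives ω_n = √98 = 9.899 and ζ = 7.4/(2ω_n) = 0.3738.
%OS = 100·exp(−πζ/√(1−ζ²)) = 100·exp(−π·0.3738/√0.8603) = 28.2%.

28.2%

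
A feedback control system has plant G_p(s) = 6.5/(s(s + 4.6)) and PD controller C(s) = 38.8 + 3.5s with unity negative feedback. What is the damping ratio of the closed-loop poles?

Forward path: (38.8 + 3.5s)·6.5/(s(s+4.6)). The closed-loop characteristic equation is s² + (4.6 + 6.5·3.5)s + 6.5·38.8 = 0.
That is s² + 27.35s + 252.2 = 0, so ω_n = 15.88 rad/s and ζ = 27.35/(2·15.88) = 0.8611.

ζ = 0.861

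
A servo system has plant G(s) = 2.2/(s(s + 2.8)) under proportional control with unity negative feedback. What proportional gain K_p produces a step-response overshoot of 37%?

K_p = 9.79

From %OS = 100·exp(−πζ/√(1−ζ²)) = 37%, ζ = −ln(0.37)/√(π²+ln²(0.37)) = 0.3017.
Characteristic equation s² + 2.8s + 2.2K_p = 0 gives ζ = 2.8/(2√(2.2K_p)).
Setting ζ = 0.3017: √(2.2K_p) = 2.8/(2·0.3017) = 4.64, so K_p = 21.53/2.2 = 9.79.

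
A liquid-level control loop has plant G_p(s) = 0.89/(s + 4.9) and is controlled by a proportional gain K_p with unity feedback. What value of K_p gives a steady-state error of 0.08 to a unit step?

Steady-state error for a unit step on this type-0 loop is 1/(1 + K_p·G_p(0)).
G_p(0) = 0.1816. Require 1/(1 + K_p·0.1816) = 0.08, so 1 + 0.1816·K_p = 12.5.
K_p = (12.5 − 1)/0.1816 = 63.3.

K_p = 63.3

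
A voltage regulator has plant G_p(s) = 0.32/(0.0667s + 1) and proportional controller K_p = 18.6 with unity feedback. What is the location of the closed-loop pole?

Closed loop: T(s) = K_p·G_p/(1+K_p·G_p) = 5.952/(0.0667s + 1 + 5.952), with pole at s = −(1 + 5.952)/0.0667 = −104.2.

s = -104.2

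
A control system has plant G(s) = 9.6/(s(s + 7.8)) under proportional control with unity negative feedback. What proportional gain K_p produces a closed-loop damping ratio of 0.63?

K_p = 3.99

Closed-loop characteristic equation: s² + 7.8s + K_p·9.6 = 0.
So ω_n = √(9.6K_p) and 2ζω_n = 7.8, giving ζ = 7.8/(2√(9.6K_p)).
Setting ζ = 0.63: √(9.6K_p) = 7.8/(2·0.63) = 6.19, so K_p = 38.32/9.6 = 3.99.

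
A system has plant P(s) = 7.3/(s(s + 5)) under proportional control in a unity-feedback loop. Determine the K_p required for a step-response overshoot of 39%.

From %OS = 100·exp(−πζ/√(1−ζ²)) = 39%, ζ = −ln(0.39)/√(π²+ln²(0.39)) = 0.2871.
Characteristic equation s² + 5s + 7.3K_p = 0 gives ζ = 5/(2√(7.3K_p)).
Setting ζ = 0.2871: √(7.3K_p) = 5/(2·0.2871) = 8.708, so K_p = 75.82/7.3 = 10.4.

K_p = 10.4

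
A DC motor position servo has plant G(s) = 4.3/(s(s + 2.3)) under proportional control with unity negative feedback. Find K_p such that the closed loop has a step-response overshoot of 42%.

From %OS = 100·exp(−πζ/√(1−ζ²)) = 42%, ζ = −ln(0.42)/√(π²+ln²(0.42)) = 0.2662.
Characteristic equation s² + 2.3s + 4.3K_p = 0 gives ζ = 2.3/(2√(4.3K_p)).
Setting ζ = 0.2662: √(4.3K_p) = 2.3/(2·0.2662) = 4.321, so K_p = 18.67/4.3 = 4.34.

K_p = 4.34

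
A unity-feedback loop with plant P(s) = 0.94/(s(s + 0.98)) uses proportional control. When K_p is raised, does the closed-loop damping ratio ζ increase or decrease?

ζ = 0.98/(2√(0.94K_p)); increasing K_p raises the denominator, so ζ falls.

decrease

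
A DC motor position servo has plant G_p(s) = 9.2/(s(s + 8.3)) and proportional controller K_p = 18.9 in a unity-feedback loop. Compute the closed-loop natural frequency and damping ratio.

The closed-loop denominator is s(s+8.3) + 18.9·9.2 = s² + 8.3s + 173.9.
So ω_n² = 173.9 ⇒ ω_n = 13.19 rad/s, and ζ = 8.3/(2ω_n) = 0.315.

ω_n = 13.2 rad/s, ζ = 0.315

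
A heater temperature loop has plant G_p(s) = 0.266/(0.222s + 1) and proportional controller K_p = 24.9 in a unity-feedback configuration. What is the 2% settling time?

Closed loop: T(s) = K_p·G_p/(1+K_p·G_p) = 6.623/(0.222s + 1 + 6.623), with pole at s = −(1 + 6.623)/0.222 = −34.34.
τ = 1/34.34 = 0.02912 s, so 2% settling time ≈ 4τ = 0.116 s.

T_s ≈ 0.116 s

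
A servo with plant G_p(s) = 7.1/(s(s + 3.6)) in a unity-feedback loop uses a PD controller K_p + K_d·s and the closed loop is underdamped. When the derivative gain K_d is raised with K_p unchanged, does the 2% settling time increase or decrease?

decrease

Characteristic equation s² + (3.6 + 7.1K_d)s + 7.1K_p = 0: raising K_d increases ζω_n = (3.6+7.1K_d)/2 while the loop stays underdamped, so T_s ≈ 4/(ζω_n) decreases.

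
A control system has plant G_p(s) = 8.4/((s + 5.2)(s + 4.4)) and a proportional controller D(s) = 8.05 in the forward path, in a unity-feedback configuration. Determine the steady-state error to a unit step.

0.253

The loop is type 0. Static position error constant K_pos = D(0)·G_p(0) = 8.05·0.3671 = 2.955.
Steady-state error to a unit step: e_ss = 1/(1+K_pos) = 1/3.955 = 0.253.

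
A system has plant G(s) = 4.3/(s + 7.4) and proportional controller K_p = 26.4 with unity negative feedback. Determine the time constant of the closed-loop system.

τ = 0.00827 s

Closed-loop transfer function: T(s) = K_p·G(s)/(1 + K_p·G(s)) = 113.5/(s + 7.4 + 113.5) = 113.5/(s + 120.9).
Time constant τ = 1/120.9 = 0.00827 s.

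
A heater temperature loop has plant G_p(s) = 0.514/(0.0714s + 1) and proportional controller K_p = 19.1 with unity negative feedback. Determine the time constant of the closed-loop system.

τ = 0.0066 s

Closed loop: T(s) = K_p·G_p/(1+K_p·G_p) = 9.817/(0.0714s + 1 + 9.817), with pole at s = −(1 + 9.817)/0.0714 = −151.5.
Closed-loop time constant τ = 1/151.5 = 0.0066 s.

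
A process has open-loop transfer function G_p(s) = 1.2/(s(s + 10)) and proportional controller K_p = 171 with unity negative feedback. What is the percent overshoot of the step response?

Closed-loop characteristic equation: s² + 10s + 205.2 = 0, so ω_n = 14.32 rad/s and ζ = 10/(2·14.32) = 0.349.
%OS = 100·exp(−πζ/√(1−ζ²)) = 100·exp(−π·0.349/√0.8782) = 31%.

31%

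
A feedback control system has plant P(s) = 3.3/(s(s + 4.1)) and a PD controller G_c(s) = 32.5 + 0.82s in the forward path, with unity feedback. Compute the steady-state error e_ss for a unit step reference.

The open loop G_c(s)P(s) has a pole at the origin (type 1), so the static position error constant is infinite and e_ss = 1/(1+∞) = 0.

0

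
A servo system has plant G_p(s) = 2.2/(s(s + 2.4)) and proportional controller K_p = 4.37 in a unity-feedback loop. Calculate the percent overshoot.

The closed-loop denominator s² + 2.4s + 9.614 gives ω_n = √9.614 = 3.101 and ζ = 2.4/(2ω_n) = 0.387.
%OS = 100·exp(−πζ/√(1−ζ²)) = 100·exp(−π·0.387/√0.8502) = 26.8%.

26.8%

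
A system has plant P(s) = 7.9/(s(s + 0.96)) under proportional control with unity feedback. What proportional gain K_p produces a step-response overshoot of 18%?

K_p = 0.127

From %OS = 100·exp(−πζ/√(1−ζ²)) = 18%, ζ = −ln(0.18)/√(π²+ln²(0.18)) = 0.4791.
Characteristic equation s² + 0.96s + 7.9K_p = 0 gives ζ = 0.96/(2√(7.9K_p)).
Setting ζ = 0.4791: √(7.9K_p) = 0.96/(2·0.4791) = 1.002, so K_p = 1.004/7.9 = 0.127.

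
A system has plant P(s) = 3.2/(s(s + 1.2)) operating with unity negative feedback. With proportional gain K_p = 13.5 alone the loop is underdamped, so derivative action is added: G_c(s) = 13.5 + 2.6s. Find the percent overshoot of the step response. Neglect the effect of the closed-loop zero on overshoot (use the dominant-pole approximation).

3.69%

Forward path: (13.5 + 2.6s)·3.2/(s(s+1.2)). The closed-loop characteristic equation is s² + (1.2 + 3.2·2.6)s + 3.2·13.5 = 0.
That is s² + 9.52s + 43.2 = 0, so ω_n = 6.573 rad/s and ζ = 9.52/(2·6.573) = 0.7242.
%OS = 100·exp(−πζ/√(1−ζ²)) = 3.69%.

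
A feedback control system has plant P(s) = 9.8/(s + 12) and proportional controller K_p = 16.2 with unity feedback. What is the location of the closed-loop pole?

Closed-loop transfer function: T(s) = K_p·P(s)/(1 + K_p·P(s)) = 158.8/(s + 12 + 158.8) = 158.8/(s + 170.8).
The closed-loop pole is at s = −170.8.

s = -170.8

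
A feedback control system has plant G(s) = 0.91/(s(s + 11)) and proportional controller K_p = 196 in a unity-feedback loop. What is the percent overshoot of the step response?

From 1 + K_pG(s) = 0: s² + 11s + 178.4 = 0 ⇒ ω_n = 13.36, ζ = 0.4118.
%OS = 100·exp(−πζ/√(1−ζ²)) = 100·exp(−π·0.4118/√0.8304) = 24.2%.

24.2%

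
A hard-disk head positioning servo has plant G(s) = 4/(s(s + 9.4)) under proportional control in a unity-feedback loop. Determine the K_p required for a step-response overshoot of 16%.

K_p = 21.8

From %OS = 100·exp(−πζ/√(1−ζ²)) = 16%, ζ = −ln(0.16)/√(π²+ln²(0.16)) = 0.5039.
Characteristic equation s² + 9.4s + 4K_p = 0 gives ζ = 9.4/(2√(4K_p)).
Setting ζ = 0.5039: √(4K_p) = 9.4/(2·0.5039) = 9.328, so K_p = 87.01/4 = 21.8.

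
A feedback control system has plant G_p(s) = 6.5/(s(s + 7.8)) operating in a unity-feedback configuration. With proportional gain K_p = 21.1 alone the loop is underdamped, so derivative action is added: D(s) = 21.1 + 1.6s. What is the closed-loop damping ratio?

ζ = 0.777

Forward path: (21.1 + 1.6s)·6.5/(s(s+7.8)). The closed-loop characteristic equation is s² + (7.8 + 6.5·1.6)s + 6.5·21.1 = 0.
That is s² + 18.2s + 137.2 = 0, so ω_n = 11.71 rad/s and ζ = 18.2/(2·11.71) = 0.777.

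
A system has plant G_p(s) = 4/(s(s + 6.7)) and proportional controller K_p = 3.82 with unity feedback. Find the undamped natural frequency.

ω_n = 3.91 rad/s

With unity feedback the closed-loop characteristic equation is s² + 6.7s + 3.82·4 = s² + 6.7s + 15.28 = 0.
So ω_n² = 15.28 ⇒ ω_n = 3.909 rad/s, and ζ = 6.7/(2ω_n) = 0.857.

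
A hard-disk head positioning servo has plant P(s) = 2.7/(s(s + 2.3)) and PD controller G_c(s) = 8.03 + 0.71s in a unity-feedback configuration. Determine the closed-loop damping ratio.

ζ = 0.453

Forward path: (8.03 + 0.71s)·2.7/(s(s+2.3)). The closed-loop characteristic equation is s² + (2.3 + 2.7·0.71)s + 2.7·8.03 = 0.
That is s² + 4.217s + 21.68 = 0, so ω_n = 4.656 rad/s and ζ = 4.217/(2·4.656) = 0.4528.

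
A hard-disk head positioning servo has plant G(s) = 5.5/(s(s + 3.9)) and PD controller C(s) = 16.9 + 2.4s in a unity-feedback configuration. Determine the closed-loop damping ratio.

Forward path: (16.9 + 2.4s)·5.5/(s(s+3.9)). The closed-loop characteristic equation is s² + (3.9 + 5.5·2.4)s + 5.5·16.9 = 0.
That is s² + 17.1s + 92.95 = 0, so ω_n = 9.641 rad/s and ζ = 17.1/(2·9.641) = 0.8868.

ζ = 0.887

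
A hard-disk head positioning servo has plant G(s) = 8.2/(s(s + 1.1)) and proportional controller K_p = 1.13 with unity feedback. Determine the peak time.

T_p = 1.05 s

Closed-loop characteristic equation: s² + 1.1s + 9.266 = 0, so ω_n = 3.044 rad/s and ζ = 1.1/(2·3.044) = 0.1807.
Damped frequency ω_d = ω_n√(1−ζ²) = 2.994 rad/s, so peak time T_p = π/ω_d = 1.05 s.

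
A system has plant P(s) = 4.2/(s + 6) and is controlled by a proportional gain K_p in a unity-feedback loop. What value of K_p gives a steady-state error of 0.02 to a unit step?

K_p = 70

The loop is type 0, so e_ss(step) = 1/(1 + K_pos) with K_pos = K_p·P(0).
P(0) = 0.7. Require 1/(1 + K_p·0.7) = 0.02, so 1 + 0.7·K_p = 50.
K_p = (50 − 1)/0.7 = 70.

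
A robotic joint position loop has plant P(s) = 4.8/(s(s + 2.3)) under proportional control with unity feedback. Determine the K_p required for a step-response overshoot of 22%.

From %OS = 100·exp(−πζ/√(1−ζ²)) = 22%, ζ = −ln(0.22)/√(π²+ln²(0.22)) = 0.4342.
Characteristic equation s² + 2.3s + 4.8K_p = 0 gives ζ = 2.3/(2√(4.8K_p)).
Setting ζ = 0.4342: √(4.8K_p) = 2.3/(2·0.4342) = 2.649, so K_p = 7.016/4.8 = 1.46.

K_p = 1.46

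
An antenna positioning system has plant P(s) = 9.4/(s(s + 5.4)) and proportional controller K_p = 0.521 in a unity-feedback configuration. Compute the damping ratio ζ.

1 + K_p·P(s) = 0 gives s² + 5.4s + 4.897 = 0.
So ω_n² = 4.897 ⇒ ω_n = 2.213 rad/s, and ζ = 5.4/(2ω_n) = 1.22.

ζ = 1.22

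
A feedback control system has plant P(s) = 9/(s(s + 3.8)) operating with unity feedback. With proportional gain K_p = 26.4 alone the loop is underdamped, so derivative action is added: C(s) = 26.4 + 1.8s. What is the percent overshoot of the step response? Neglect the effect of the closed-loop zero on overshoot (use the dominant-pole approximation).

6.87%

Forward path: (26.4 + 1.8s)·9/(s(s+3.8)). The closed-loop characteristic equation is s² + (3.8 + 9·1.8)s + 9·26.4 = 0.
That is s² + 20s + 237.6 = 0, so ω_n = 15.41 rad/s and ζ = 20/(2·15.41) = 0.6487.
%OS = 100·exp(−πζ/√(1−ζ²)) = 6.87%.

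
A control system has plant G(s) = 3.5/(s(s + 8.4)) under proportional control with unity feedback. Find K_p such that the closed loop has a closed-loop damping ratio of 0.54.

K_p = 17.3

Closed-loop characteristic equation: s² + 8.4s + K_p·3.5 = 0.
So ω_n = √(3.5K_p) and 2ζω_n = 8.4, giving ζ = 8.4/(2√(3.5K_p)).
Setting ζ = 0.54: √(3.5K_p) = 8.4/(2·0.54) = 7.778, so K_p = 60.49/3.5 = 17.3.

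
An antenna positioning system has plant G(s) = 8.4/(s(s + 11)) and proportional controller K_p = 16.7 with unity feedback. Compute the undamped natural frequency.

ω_n = 11.8 rad/s

With unity feedback the closed-loop characteristic equation is s² + 11s + 16.7·8.4 = s² + 11s + 140.3 = 0.
So ω_n² = 140.3 ⇒ ω_n = 11.84 rad/s, and ζ = 11/(2ω_n) = 0.464.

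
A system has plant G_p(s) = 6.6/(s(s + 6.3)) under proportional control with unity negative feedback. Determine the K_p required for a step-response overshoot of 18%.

K_p = 6.55

From %OS = 100·exp(−πζ/√(1−ζ²)) = 18%, ζ = −ln(0.18)/√(π²+ln²(0.18)) = 0.4791.
Characteristic equation s² + 6.3s + 6.6K_p = 0 gives ζ = 6.3/(2√(6.6K_p)).
Setting ζ = 0.4791: √(6.6K_p) = 6.3/(2·0.4791) = 6.575, so K_p = 43.23/6.6 = 6.55.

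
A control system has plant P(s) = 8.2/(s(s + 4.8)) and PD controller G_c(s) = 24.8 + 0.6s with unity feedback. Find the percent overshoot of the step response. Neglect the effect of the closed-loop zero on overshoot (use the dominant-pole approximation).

32%

Forward path: (24.8 + 0.6s)·8.2/(s(s+4.8)). The closed-loop characteristic equation is s² + (4.8 + 8.2·0.6)s + 8.2·24.8 = 0.
That is s² + 9.72s + 203.4 = 0, so ω_n = 14.26 rad/s and ζ = 9.72/(2·14.26) = 0.3408.
%OS = 100·exp(−πζ/√(1−ζ²)) = 32%.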